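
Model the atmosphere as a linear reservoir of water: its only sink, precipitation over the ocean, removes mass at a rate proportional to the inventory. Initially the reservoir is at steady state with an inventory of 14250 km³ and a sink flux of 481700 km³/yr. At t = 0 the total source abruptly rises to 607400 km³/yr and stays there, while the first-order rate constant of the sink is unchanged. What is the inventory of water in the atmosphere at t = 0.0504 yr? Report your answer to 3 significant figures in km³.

17300 km³

The sink rate constant is k = F₀/M₀ = 481700/14250 = 33.80 yr⁻¹.
Solving dM/dt = F₁ − kM with M(0) = M₀ gives M(t) = F₁/k + (M₀ − F₁/k)·e^(−kt).
F₁/k = 607400/33.80 = 17969 km³; kt = 33.80 × 0.0504 = 1.704, e^(−kt) = 0.1820.
M(0.0504) = 17969 + (14250 − 17969) × 0.1820 = 17969 − 676.8 = 17292 km³.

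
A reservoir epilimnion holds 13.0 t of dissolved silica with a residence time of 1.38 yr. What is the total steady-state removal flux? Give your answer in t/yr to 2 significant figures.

9.4 t/yr

F = M / τ = 13.0 / 1.38 = 9.420 t/yr.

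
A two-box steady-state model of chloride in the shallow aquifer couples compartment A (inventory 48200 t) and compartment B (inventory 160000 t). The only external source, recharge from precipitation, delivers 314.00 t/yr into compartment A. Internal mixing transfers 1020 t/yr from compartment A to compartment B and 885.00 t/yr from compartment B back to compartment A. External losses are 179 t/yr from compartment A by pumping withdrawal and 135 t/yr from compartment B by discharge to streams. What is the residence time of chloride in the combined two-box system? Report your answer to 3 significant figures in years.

663 yr

For the system as a whole, the A↔B exchange is internal and contributes nothing to the throughput; only the external sinks remove mass.
M_total = 48200 + 160000 = 208200 t.
ΣF_external_out = 179 + 135 = 314.00 t/yr.
τ = M_total / ΣF_ext = 208200 / 314.00 = 663.1 yr.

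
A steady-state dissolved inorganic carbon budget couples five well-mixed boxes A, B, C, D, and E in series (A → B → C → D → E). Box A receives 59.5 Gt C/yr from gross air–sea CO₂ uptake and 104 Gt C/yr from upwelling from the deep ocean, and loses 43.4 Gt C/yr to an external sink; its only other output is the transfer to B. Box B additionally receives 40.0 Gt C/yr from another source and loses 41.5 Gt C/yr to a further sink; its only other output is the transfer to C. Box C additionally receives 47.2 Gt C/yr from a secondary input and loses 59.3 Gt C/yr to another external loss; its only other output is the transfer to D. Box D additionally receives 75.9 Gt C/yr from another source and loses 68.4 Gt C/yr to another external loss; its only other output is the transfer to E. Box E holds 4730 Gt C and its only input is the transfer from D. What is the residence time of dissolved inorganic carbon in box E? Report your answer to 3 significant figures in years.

41.5 yr

Box A: F(A→B) = (59.5 + 104) − 43.4 = 120.10 Gt C/yr.
Box B: F(B→C) = (120.10 + 40.0) − 41.5 = 118.60 Gt C/yr.
Box C: F(C→D) = (118.60 + 47.2) − 59.3 = 106.50 Gt C/yr.
Box D: F(D→E) = (106.50 + 75.9) − 68.4 = 114.00 Gt C/yr.
Box E throughput = its input = 114.00 Gt C/yr; τ = 4730 / 114.00 = 41.49 yr.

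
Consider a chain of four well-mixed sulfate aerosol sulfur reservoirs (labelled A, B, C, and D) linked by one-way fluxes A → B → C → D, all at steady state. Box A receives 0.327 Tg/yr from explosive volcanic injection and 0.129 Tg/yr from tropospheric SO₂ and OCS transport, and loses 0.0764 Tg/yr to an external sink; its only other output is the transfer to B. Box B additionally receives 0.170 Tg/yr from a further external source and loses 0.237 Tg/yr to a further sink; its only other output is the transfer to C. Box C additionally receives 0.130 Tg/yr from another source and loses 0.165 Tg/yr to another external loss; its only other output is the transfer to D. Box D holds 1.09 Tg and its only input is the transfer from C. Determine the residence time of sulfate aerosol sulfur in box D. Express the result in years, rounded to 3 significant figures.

Box A: F(A→B) = (0.327 + 0.129) − 0.0764 = 0.37960 Tg/yr.
Box B: F(B→C) = (0.37960 + 0.170) − 0.237 = 0.31260 Tg/yr.
Box C: F(C→D) = (0.31260 + 0.130) − 0.165 = 0.27760 Tg/yr.
Box D throughput = its input = 0.27760 Tg/yr; τ = 1.09 / 0.27760 = 3.927 yr.

3.93 yr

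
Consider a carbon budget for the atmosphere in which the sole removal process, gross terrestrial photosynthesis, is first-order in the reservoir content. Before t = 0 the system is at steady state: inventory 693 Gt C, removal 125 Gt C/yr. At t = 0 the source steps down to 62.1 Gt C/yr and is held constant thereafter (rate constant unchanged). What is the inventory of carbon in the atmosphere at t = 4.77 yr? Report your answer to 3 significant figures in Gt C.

Residence time τ = M₀/F₀ = 5.544 yr. The eventual steady state is M_∞ = M₀·(F₁/F₀) = 693 × 62.1/125 = 344.28 Gt C.
The anomaly ΔM(t) = M(t) − M_∞ decays as ΔM₀·e^(−t/τ) with ΔM₀ = 693 − 344.28 = 348.7 Gt C.
At t = 4.77 yr, e^(−t/τ) = e^(−0.8604) = 0.4230, so ΔM = 147.5 Gt C and M = 344.28 + 147.5 = 491.79 Gt C.

492 Gt C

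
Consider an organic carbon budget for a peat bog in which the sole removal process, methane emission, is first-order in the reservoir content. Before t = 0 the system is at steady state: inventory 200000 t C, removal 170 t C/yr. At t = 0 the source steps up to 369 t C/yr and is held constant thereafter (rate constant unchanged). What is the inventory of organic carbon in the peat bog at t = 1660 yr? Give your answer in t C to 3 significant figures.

τ = M₀/F₀ = 200000/170 = 1176 yr; rate constant k = 1/τ.
New steady state M_∞ = F₁/k = F₁·τ = 369 × 1176 = 434120 t C.
M(t) = M_∞ + (M₀ − M_∞)·e^(−t/τ); t/τ = 1660/1176 = 1.411, so e^(−t/τ) = 0.2439.
M(t) = 434120 − 234100 × 0.2439 = 377020 t C.

377000 t C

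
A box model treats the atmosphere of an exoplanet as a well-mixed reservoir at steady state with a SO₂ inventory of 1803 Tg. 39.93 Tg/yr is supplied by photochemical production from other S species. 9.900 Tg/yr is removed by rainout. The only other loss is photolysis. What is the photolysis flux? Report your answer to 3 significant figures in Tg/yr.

30.0 Tg/yr

At steady state ΣF_in = ΣF_out.
ΣF_in = 39.930 Tg/yr.
Photolysis flux = ΣF_in − (9.900) = 39.930 − 9.900 = 30.03 Tg/yr.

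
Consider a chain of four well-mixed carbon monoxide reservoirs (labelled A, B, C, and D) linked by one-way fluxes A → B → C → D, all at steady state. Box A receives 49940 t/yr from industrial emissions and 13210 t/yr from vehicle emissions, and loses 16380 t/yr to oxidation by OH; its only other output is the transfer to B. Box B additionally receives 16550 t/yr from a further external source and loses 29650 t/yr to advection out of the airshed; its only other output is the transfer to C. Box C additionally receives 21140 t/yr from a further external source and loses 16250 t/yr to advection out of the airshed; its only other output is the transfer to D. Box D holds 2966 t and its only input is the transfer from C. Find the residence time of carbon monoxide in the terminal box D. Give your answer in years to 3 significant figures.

0.0769 yr

Box A: F(A→B) = (49940 + 13210) − 16380 = 46770 t/yr.
Box B: F(B→C) = (46770 + 16550) − 29650 = 33670 t/yr.
Box C: F(C→D) = (33670 + 21140) − 16250 = 38560 t/yr.
Box D throughput = its input = 38560 t/yr; τ = 2966 / 38560 = 0.07692 yr.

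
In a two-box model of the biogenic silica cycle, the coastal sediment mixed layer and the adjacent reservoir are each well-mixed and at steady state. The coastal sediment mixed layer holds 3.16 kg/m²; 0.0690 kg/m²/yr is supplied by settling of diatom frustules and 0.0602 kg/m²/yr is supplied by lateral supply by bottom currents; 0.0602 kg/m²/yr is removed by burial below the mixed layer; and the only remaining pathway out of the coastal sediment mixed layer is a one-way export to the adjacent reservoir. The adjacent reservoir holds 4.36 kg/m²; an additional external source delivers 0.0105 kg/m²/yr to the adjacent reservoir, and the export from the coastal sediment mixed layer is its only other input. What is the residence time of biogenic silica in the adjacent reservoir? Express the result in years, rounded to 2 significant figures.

Balance the coastal sediment mixed layer: ΣF_in = 0.0690 + 0.0602 = 0.12920 kg/m²/yr.
Export to the adjacent reservoir = ΣF_in − (0.0602) = 0.069000 kg/m²/yr.
Total input to the adjacent reservoir = 0.069000 + 0.0105 = 0.079500 kg/m²/yr; at steady state this equals its total output.
τ = M / F = 4.36 / 0.079500 = 54.84 yr.

55 yr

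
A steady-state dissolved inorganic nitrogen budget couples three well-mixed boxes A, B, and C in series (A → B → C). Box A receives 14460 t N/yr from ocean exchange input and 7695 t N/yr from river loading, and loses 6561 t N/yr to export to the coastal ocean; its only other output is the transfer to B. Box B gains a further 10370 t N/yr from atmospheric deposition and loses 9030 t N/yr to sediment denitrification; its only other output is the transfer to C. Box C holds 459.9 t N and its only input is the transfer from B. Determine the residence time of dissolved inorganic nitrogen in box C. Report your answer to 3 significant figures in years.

Box A: F(A→B) = (14460 + 7695) − 6561 = 15594 t N/yr.
Box B: F(B→C) = (15594 + 10370) − 9030 = 16934 t N/yr.
Box C throughput = its input = 16934 t N/yr; τ = 459.9 / 16934 = 0.02716 yr.

0.0272 yr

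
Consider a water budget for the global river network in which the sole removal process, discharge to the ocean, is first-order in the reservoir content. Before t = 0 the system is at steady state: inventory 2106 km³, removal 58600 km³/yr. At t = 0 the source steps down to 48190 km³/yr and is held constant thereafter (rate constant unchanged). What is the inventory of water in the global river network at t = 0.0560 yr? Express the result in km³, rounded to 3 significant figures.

τ = M₀/F₀ = 2106/58600 = 0.03594 yr; rate constant k = 1/τ.
New steady state M_∞ = F₁/k = F₁·τ = 48190 × 0.03594 = 1731.9 km³.
M(t) = M_∞ + (M₀ − M_∞)·e^(−t/τ); t/τ = 0.0560/0.03594 = 1.558, so e^(−t/τ) = 0.2105.
M(t) = 1731.9 + 374.1 × 0.2105 = 1810.6 km³.

1810 km³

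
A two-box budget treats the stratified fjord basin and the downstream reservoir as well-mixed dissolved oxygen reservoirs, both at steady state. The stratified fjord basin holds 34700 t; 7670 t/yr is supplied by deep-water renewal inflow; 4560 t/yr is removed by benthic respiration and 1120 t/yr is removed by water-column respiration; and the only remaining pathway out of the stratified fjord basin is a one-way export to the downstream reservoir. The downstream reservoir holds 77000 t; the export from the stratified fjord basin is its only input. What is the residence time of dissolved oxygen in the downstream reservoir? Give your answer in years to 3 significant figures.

Balance the stratified fjord basin: ΣF_in = 7670.0 t/yr.
Export to the downstream reservoir = ΣF_in − (4560 + 1120) = 1990.0 t/yr.
At steady state the output of the downstream reservoir equals its input, 1990.0 t/yr.
τ = M / F = 77000 / 1990.0 = 38.69 yr.

38.7 yr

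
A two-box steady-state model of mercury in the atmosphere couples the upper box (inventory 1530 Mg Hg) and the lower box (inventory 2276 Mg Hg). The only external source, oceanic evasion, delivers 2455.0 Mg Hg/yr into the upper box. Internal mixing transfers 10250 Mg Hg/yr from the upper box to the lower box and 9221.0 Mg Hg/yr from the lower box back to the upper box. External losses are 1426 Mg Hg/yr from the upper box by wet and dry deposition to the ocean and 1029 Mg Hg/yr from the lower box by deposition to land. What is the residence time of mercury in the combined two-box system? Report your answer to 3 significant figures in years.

1.55 yr

Residence time in the combined system uses the total inventory and the total *external* removal — internal exchanges between the two boxes cancel.
M_total = 1530 + 2276 = 3806.0 Mg Hg.
ΣF_external_out = 1426 + 1029 = 2455.0 Mg Hg/yr.
τ = M_total / ΣF_ext = 3806.0 / 2455.0 = 1.550 yr.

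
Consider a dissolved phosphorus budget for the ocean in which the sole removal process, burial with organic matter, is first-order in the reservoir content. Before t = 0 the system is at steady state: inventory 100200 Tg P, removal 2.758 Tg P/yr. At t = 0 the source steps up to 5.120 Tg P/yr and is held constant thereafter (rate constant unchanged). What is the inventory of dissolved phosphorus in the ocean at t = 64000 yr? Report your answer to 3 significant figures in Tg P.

τ = M₀/F₀ = 100200/2.758 = 36330 yr; rate constant k = 1/τ.
New steady state M_∞ = F₁/k = F₁·τ = 5.120 × 36330 = 186010 Tg P.
M(t) = M_∞ + (M₀ − M_∞)·e^(−t/τ); t/τ = 64000/36330 = 1.762, so e^(−t/τ) = 0.1718.
M(t) = 186010 − 85810 × 0.1718 = 171270 Tg P.

171000 Tg P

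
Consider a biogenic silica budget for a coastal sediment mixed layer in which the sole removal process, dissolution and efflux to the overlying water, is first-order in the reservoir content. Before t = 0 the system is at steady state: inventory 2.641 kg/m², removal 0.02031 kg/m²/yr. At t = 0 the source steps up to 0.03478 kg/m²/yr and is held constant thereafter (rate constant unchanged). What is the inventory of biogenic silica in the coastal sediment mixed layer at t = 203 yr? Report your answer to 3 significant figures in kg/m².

4.13 kg/m²

Residence time τ = M₀/F₀ = 130.0 yr. The eventual steady state is M_∞ = M₀·(F₁/F₀) = 2.641 × 0.03478/0.02031 = 4.5226 kg/m².
The anomaly ΔM(t) = M(t) − M_∞ decays as ΔM₀·e^(−t/τ) with ΔM₀ = 2.641 − 4.5226 = −1.882 kg/m².
At t = 203 yr, e^(−t/τ) = e^(−1.561) = 0.2099, so ΔM = −0.3949 kg/m² and M = 4.5226 − 0.3949 = 4.1277 kg/m².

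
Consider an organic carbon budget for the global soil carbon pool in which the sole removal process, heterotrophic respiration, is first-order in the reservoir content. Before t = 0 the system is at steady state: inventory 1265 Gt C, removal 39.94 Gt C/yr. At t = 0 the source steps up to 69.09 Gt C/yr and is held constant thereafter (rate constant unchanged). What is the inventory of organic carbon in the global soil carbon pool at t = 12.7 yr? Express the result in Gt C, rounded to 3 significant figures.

1570 Gt C

Residence time τ = M₀/F₀ = 31.67 yr. The eventual steady state is M_∞ = M₀·(F₁/F₀) = 1265 × 69.09/39.94 = 2188.3 Gt C.
The anomaly ΔM(t) = M(t) − M_∞ decays as ΔM₀·e^(−t/τ) with ΔM₀ = 1265 − 2188.3 = −923.3 Gt C.
At t = 12.7 yr, e^(−t/τ) = e^(−0.4010) = 0.6697, so ΔM = −618.3 Gt C and M = 2188.3 − 618.3 = 1570.0 Gt C.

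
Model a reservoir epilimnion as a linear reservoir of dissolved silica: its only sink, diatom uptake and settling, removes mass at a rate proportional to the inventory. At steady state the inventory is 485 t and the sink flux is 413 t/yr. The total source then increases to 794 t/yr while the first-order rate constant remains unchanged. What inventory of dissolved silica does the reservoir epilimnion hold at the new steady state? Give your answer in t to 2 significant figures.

Rate constant k = F/M = 413 / 485 = 0.8515 yr⁻¹.
At the new steady state, source = k·M_new ⇒ M_new = 794 / 0.8515 = 932.4 t.
(Equivalently M_new = M × F_new/F_old = 485 × 794/413.)

930 t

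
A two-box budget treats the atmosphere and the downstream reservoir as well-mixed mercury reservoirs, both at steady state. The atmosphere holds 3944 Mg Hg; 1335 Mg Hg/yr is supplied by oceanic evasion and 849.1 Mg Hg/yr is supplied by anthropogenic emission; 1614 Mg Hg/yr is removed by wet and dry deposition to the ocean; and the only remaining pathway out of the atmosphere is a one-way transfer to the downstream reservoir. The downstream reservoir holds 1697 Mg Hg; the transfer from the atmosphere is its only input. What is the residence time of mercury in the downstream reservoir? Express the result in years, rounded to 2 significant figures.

Balance the atmosphere: ΣF_in = 1335 + 849.1 = 2184.1 Mg Hg/yr.
Transfer to the downstream reservoir = ΣF_in − (1614) = 570.10 Mg Hg/yr.
At steady state the output of the downstream reservoir equals its input, 570.10 Mg Hg/yr.
τ = M / F = 1697 / 570.10 = 2.977 yr.

3.0 yr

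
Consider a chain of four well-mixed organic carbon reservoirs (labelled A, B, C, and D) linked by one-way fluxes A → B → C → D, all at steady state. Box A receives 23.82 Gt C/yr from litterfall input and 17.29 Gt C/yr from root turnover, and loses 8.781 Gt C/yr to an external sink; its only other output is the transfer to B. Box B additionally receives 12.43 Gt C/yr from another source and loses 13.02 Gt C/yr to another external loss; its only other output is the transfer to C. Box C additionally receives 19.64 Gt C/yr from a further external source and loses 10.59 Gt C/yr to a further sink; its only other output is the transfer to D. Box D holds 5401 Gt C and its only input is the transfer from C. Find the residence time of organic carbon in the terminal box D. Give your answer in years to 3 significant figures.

132 yr

Box A: F(A→B) = (23.82 + 17.29) − 8.781 = 32.329 Gt C/yr.
Box B: F(B→C) = (32.329 + 12.43) − 13.02 = 31.739 Gt C/yr.
Box C: F(C→D) = (31.739 + 19.64) − 10.59 = 40.789 Gt C/yr.
Box D throughput = its input = 40.789 Gt C/yr; τ = 5401 / 40.789 = 132.4 yr.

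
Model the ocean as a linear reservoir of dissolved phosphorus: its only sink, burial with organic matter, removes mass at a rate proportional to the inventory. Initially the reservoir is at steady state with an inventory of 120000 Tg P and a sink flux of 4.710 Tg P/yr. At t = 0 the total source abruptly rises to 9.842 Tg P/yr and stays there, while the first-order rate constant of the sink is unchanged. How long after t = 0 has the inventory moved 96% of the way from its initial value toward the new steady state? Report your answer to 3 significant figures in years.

82000 yr

τ = M₀/F₀ = 120000/4.710 = 25480 yr.
The remaining gap fraction is e^(−t/τ); 96% covered ⇒ e^(−t/τ) = 0.0400.
t = −τ ln(0.0400) = 25480 × 3.219 = 82010 yr.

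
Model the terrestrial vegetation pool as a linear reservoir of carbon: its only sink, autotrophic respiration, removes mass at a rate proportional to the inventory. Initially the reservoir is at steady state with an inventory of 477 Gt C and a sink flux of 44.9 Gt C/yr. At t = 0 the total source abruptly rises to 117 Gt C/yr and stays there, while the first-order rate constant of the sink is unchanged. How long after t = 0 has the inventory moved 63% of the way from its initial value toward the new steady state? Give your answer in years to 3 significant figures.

τ = M₀/F₀ = 477/44.9 = 10.62 yr.
The remaining gap fraction is e^(−t/τ); 63% covered ⇒ e^(−t/τ) = 0.370.
t = −τ ln(0.370) = 10.62 × 0.9943 = 10.56 yr.

10.6 yr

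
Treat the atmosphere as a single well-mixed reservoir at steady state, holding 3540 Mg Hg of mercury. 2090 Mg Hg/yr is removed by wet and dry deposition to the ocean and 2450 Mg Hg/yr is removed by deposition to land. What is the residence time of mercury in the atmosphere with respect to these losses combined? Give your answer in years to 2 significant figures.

Total removal = 2090 + 2450 = 4540.0 Mg Hg/yr.
τ = M / ΣF_out = 3540 / 4540.0 = 0.7797 yr.

0.78 yr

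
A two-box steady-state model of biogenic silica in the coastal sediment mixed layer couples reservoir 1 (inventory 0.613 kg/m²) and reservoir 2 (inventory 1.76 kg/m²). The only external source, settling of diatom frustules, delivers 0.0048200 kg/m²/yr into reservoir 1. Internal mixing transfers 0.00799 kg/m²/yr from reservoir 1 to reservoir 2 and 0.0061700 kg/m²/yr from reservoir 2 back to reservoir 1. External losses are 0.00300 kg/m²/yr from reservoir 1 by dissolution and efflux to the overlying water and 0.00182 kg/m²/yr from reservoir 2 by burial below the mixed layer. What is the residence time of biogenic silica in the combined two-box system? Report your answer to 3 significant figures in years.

For the system as a whole, the A↔B exchange is internal and contributes nothing to the throughput; only the external sinks remove mass.
M_total = 0.613 + 1.76 = 2.3730 kg/m².
ΣF_external_out = 0.00300 + 0.00182 = 0.0048200 kg/m²/yr.
τ = M_total / ΣF_ext = 2.3730 / 0.0048200 = 492.3 yr.

492 yr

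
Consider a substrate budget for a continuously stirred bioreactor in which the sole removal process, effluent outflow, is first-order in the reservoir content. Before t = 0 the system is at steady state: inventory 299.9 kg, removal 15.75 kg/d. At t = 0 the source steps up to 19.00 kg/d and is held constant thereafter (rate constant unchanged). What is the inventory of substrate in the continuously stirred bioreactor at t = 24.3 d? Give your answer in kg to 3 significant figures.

τ = M₀/F₀ = 299.9/15.75 = 19.04 d; rate constant k = 1/τ.
New steady state M_∞ = F₁/k = F₁·τ = 19.00 × 19.04 = 361.78 kg.
M(t) = M_∞ + (M₀ − M_∞)·e^(−t/τ); t/τ = 24.3/19.04 = 1.276, so e^(−t/τ) = 0.2791.
M(t) = 361.78 − 61.88 × 0.2791 = 344.51 kg.

345 kg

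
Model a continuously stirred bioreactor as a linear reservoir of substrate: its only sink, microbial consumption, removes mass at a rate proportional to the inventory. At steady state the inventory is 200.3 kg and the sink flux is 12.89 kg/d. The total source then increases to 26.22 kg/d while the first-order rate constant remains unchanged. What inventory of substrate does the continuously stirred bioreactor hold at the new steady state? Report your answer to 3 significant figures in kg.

Rate constant k = F/M = 12.89 / 200.3 = 0.06435 d⁻¹.
At the new steady state, source = k·M_new ⇒ M_new = 26.22 / 0.06435 = 407.4 kg.
(Equivalently M_new = M × F_new/F_old = 200.3 × 26.22/12.89.)

407 kg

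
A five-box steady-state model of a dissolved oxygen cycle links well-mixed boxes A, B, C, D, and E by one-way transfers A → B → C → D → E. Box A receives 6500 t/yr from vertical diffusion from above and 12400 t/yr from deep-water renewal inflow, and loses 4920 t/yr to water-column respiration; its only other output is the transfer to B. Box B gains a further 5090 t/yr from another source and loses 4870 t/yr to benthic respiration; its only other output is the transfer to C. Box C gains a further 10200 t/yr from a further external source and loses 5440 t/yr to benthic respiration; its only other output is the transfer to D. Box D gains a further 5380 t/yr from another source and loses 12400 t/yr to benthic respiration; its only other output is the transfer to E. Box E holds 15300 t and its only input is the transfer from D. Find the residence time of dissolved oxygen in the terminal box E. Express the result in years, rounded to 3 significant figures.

1.28 yr

Box A: F(A→B) = (6500 + 12400) − 4920 = 13980 t/yr.
Box B: F(B→C) = (13980 + 5090) − 4870 = 14200 t/yr.
Box C: F(C→D) = (14200 + 10200) − 5440 = 18960 t/yr.
Box D: F(D→E) = (18960 + 5380) − 12400 = 11940 t/yr.
Box E throughput = its input = 11940 t/yr; τ = 15300 / 11940 = 1.281 yr.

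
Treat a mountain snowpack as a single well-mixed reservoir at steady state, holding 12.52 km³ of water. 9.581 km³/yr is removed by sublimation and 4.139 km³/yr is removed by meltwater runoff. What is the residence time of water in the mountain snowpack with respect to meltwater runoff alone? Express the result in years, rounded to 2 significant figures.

3.0 yr

Residence time with respect to a single sink: τ = M / F_sink.
τ = 12.52 / 4.139 = 3.025 yr.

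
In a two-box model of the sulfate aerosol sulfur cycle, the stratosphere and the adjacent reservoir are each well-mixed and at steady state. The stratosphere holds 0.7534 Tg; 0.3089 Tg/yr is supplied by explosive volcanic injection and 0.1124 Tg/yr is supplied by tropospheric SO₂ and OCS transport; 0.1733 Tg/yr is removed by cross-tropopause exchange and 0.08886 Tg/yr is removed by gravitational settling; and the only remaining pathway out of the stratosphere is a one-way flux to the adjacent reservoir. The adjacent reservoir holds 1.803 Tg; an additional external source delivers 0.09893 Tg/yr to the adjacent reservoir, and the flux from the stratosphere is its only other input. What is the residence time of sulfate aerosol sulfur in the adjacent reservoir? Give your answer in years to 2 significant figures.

Balance the stratosphere: ΣF_in = 0.3089 + 0.1124 = 0.42130 Tg/yr.
Flux to the adjacent reservoir = ΣF_in − (0.1733 + 0.08886) = 0.15914 Tg/yr.
Total input to the adjacent reservoir = 0.15914 + 0.09893 = 0.25807 Tg/yr; at steady state this equals its total output.
τ = M / F = 1.803 / 0.25807 = 6.986 yr.

7.0 yr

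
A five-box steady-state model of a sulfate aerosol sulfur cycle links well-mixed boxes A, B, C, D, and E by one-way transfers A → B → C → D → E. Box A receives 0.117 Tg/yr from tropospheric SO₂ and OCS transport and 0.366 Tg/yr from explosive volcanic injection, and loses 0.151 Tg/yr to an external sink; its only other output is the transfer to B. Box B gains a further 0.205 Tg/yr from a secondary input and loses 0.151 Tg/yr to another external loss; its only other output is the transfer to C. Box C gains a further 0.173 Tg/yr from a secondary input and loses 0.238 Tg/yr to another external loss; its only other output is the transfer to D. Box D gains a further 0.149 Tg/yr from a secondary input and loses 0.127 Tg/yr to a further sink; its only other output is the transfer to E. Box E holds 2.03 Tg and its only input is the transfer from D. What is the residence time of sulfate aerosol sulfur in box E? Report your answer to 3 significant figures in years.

5.92 yr

Box A: F(A→B) = (0.117 + 0.366) − 0.151 = 0.33200 Tg/yr.
Box B: F(B→C) = (0.33200 + 0.205) − 0.151 = 0.38600 Tg/yr.
Box C: F(C→D) = (0.38600 + 0.173) − 0.238 = 0.32100 Tg/yr.
Box D: F(D→E) = (0.32100 + 0.149) − 0.127 = 0.34300 Tg/yr.
Box E throughput = its input = 0.34300 Tg/yr; τ = 2.03 / 0.34300 = 5.918 yr.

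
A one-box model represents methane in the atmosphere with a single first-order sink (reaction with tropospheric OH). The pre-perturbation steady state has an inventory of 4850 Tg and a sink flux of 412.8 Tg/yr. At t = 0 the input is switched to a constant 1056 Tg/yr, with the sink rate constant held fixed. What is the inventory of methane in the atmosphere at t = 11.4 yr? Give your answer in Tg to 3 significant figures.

τ = M₀/F₀ = 4850/412.8 = 11.75 yr; rate constant k = 1/τ.
New steady state M_∞ = F₁/k = F₁·τ = 1056 × 11.75 = 12407 Tg.
M(t) = M_∞ + (M₀ − M_∞)·e^(−t/τ); t/τ = 11.4/11.75 = 0.9703, so e^(−t/τ) = 0.3790.
M(t) = 12407 − 7557 × 0.3790 = 9543.1 Tg.

9540 Tg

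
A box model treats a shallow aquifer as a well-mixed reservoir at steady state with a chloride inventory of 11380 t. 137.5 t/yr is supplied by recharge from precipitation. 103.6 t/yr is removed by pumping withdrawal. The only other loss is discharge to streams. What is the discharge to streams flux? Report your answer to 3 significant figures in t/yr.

At steady state ΣF_in = ΣF_out.
ΣF_in = 137.50 t/yr.
Discharge to streams flux = ΣF_in − (103.6) = 137.50 − 103.6 = 33.90 t/yr.

33.9 t/yr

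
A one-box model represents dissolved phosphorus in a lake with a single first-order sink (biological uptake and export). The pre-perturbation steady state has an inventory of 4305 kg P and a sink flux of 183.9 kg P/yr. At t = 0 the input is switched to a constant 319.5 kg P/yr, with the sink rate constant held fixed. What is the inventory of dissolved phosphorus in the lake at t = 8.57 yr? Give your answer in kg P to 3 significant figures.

5280 kg P

The sink rate constant is k = F₀/M₀ = 183.9/4305 = 0.04272 yr⁻¹.
Solving dM/dt = F₁ − kM with M(0) = M₀ gives M(t) = F₁/k + (M₀ − F₁/k)·e^(−kt).
F₁/k = 319.5/0.04272 = 7479.3 kg P; kt = 0.04272 × 8.57 = 0.3661, e^(−kt) = 0.6934.
M(8.57) = 7479.3 + (4305 − 7479.3) × 0.6934 = 7479.3 − 2201 = 5278.1 kg P.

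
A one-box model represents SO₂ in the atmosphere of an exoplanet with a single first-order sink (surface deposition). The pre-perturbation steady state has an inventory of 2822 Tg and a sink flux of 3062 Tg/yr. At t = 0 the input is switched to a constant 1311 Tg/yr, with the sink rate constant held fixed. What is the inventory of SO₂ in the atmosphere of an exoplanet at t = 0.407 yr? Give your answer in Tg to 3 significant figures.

The sink rate constant is k = F₀/M₀ = 3062/2822 = 1.085 yr⁻¹.
Solving dM/dt = F₁ − kM with M(0) = M₀ gives M(t) = F₁/k + (M₀ − F₁/k)·e^(−kt).
F₁/k = 1311/1.085 = 1208.2 Tg; kt = 1.085 × 0.407 = 0.4416, e^(−kt) = 0.6430.
M(0.407) = 1208.2 + (2822 − 1208.2) × 0.6430 = 1208.2 + 1038 = 2245.9 Tg.

2250 Tg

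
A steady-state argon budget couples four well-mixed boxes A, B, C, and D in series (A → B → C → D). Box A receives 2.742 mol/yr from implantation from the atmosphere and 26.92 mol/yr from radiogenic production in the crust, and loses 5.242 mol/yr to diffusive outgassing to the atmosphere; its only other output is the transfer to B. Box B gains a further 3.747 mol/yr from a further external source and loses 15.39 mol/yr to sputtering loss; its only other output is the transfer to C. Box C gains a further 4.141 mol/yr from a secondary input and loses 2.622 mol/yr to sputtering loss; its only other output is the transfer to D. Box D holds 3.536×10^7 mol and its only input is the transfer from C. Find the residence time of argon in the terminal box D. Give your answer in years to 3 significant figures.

Box A: F(A→B) = (2.742 + 26.92) − 5.242 = 24.420 mol/yr.
Box B: F(B→C) = (24.420 + 3.747) − 15.39 = 12.777 mol/yr.
Box C: F(C→D) = (12.777 + 4.141) − 2.622 = 14.296 mol/yr.
Box D throughput = its input = 14.296 mol/yr; τ = 3.536×10^7 / 14.296 = 2.473×10^6 yr.

2.47×10^6 yr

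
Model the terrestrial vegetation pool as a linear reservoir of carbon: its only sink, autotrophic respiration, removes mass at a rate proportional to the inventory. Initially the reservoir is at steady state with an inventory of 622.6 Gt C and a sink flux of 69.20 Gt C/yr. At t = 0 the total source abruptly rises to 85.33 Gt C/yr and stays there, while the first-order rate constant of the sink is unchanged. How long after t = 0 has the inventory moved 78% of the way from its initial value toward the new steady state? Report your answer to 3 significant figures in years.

τ = M₀/F₀ = 622.6/69.20 = 8.997 yr.
The remaining gap fraction is e^(−t/τ); 78% covered ⇒ e^(−t/τ) = 0.220.
t = −τ ln(0.220) = 8.997 × 1.514 = 13.62 yr.

13.6 yr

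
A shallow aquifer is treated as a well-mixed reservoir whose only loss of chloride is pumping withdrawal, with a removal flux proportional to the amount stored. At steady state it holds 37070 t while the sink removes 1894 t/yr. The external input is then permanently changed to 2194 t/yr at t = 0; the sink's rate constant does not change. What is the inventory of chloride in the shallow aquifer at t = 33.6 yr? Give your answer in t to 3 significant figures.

Residence time τ = M₀/F₀ = 19.57 yr. The eventual steady state is M_∞ = M₀·(F₁/F₀) = 37070 × 2194/1894 = 42942 t.
The anomaly ΔM(t) = M(t) − M_∞ decays as ΔM₀·e^(−t/τ) with ΔM₀ = 37070 − 42942 = −5872 t.
At t = 33.6 yr, e^(−t/τ) = e^(−1.717) = 0.1797, so ΔM = −1055 t and M = 42942 − 1055 = 41887 t.

41900 t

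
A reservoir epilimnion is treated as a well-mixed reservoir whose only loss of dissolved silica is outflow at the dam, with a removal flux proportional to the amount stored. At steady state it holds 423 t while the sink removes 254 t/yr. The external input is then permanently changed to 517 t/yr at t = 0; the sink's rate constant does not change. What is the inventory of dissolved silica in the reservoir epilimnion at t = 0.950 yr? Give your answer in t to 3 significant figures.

The sink rate constant is k = F₀/M₀ = 254/423 = 0.6005 yr⁻¹.
Solving dM/dt = F₁ − kM with M(0) = M₀ gives M(t) = F₁/k + (M₀ − F₁/k)·e^(−kt).
F₁/k = 517/0.6005 = 860.99 t; kt = 0.6005 × 0.950 = 0.5704, e^(−kt) = 0.5653.
M(0.950) = 860.99 + (423 − 860.99) × 0.5653 = 860.99 − 247.6 = 613.41 t.

613 t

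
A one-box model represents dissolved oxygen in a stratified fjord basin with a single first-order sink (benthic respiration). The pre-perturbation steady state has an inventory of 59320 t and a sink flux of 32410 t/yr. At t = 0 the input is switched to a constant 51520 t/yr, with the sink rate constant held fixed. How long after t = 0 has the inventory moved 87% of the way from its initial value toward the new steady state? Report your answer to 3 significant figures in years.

τ = M₀/F₀ = 59320/32410 = 1.830 yr.
The remaining gap fraction is e^(−t/τ); 87% covered ⇒ e^(−t/τ) = 0.130.
t = −τ ln(0.130) = 1.830 × 2.040 = 3.734 yr.

3.73 yr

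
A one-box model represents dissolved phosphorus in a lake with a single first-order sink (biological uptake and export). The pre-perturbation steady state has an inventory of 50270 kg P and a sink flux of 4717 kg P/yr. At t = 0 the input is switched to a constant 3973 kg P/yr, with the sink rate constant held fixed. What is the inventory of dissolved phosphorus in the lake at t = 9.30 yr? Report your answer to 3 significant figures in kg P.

45700 kg P

τ = M₀/F₀ = 50270/4717 = 10.66 yr; rate constant k = 1/τ.
New steady state M_∞ = F₁/k = F₁·τ = 3973 × 10.66 = 42341 kg P.
M(t) = M_∞ + (M₀ − M_∞)·e^(−t/τ); t/τ = 9.30/10.66 = 0.8726, so e^(−t/τ) = 0.4178.
M(t) = 42341 + 7929 × 0.4178 = 45654 kg P.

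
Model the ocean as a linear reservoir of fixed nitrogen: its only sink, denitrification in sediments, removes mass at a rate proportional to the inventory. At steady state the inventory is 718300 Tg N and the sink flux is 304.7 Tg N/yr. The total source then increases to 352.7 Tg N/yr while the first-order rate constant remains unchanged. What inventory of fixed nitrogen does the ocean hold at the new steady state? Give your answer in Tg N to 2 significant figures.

830000 Tg N

Rate constant k = F/M = 304.7 / 718300 = 0.0004242 yr⁻¹.
At the new steady state, source = k·M_new ⇒ M_new = 352.7 / 0.0004242 = 831500 Tg N.
(Equivalently M_new = M × F_new/F_old = 718300 × 352.7/304.7.)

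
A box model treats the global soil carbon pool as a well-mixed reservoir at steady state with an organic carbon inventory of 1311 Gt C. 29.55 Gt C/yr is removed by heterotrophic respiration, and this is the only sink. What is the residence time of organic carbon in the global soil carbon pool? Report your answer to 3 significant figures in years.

44.4 yr

τ = M / F = 1311 / 29.55 = 44.37 yr.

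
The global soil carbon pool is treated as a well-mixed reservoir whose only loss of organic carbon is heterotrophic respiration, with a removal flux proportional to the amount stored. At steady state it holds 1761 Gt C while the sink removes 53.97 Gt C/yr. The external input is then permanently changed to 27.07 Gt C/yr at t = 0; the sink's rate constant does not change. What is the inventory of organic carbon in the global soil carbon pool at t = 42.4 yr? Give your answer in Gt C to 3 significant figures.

Residence time τ = M₀/F₀ = 32.63 yr. The eventual steady state is M_∞ = M₀·(F₁/F₀) = 1761 × 27.07/53.97 = 883.27 Gt C.
The anomaly ΔM(t) = M(t) − M_∞ decays as ΔM₀·e^(−t/τ) with ΔM₀ = 1761 − 883.27 = 877.7 Gt C.
At t = 42.4 yr, e^(−t/τ) = e^(−1.299) = 0.2727, so ΔM = 239.3 Gt C and M = 883.27 + 239.3 = 1122.6 Gt C.

1120 Gt C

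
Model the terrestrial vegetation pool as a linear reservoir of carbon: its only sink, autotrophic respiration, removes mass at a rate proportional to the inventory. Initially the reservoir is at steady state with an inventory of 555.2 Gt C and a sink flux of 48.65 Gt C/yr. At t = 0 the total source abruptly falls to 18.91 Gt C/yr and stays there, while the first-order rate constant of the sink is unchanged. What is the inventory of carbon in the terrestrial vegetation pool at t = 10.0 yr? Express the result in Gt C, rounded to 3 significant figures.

The sink rate constant is k = F₀/M₀ = 48.65/555.2 = 0.08763 yr⁻¹.
Solving dM/dt = F₁ − kM with M(0) = M₀ gives M(t) = F₁/k + (M₀ − F₁/k)·e^(−kt).
F₁/k = 18.91/0.08763 = 215.80 Gt C; kt = 0.08763 × 10.0 = 0.8763, e^(−kt) = 0.4163.
M(10.0) = 215.80 + (555.2 − 215.80) × 0.4163 = 215.80 + 141.3 = 357.11 Gt C.

357 Gt C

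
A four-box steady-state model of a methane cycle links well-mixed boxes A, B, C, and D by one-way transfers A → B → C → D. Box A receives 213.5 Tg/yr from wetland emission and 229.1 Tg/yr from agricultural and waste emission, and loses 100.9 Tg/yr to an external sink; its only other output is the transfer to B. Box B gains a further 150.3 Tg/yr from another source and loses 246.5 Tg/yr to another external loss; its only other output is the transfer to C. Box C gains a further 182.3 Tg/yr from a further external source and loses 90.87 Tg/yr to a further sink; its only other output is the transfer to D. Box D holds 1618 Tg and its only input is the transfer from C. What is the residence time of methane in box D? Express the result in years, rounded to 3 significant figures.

4.80 yr

Box A: F(A→B) = (213.5 + 229.1) − 100.9 = 341.70 Tg/yr.
Box B: F(B→C) = (341.70 + 150.3) − 246.5 = 245.50 Tg/yr.
Box C: F(C→D) = (245.50 + 182.3) − 90.87 = 336.93 Tg/yr.
Box D throughput = its input = 336.93 Tg/yr; τ = 1618 / 336.93 = 4.802 yr.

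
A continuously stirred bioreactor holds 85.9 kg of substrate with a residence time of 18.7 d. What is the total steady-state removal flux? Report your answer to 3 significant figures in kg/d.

F = M / τ = 85.9 / 18.7 = 4.594 kg/d.

4.59 kg/d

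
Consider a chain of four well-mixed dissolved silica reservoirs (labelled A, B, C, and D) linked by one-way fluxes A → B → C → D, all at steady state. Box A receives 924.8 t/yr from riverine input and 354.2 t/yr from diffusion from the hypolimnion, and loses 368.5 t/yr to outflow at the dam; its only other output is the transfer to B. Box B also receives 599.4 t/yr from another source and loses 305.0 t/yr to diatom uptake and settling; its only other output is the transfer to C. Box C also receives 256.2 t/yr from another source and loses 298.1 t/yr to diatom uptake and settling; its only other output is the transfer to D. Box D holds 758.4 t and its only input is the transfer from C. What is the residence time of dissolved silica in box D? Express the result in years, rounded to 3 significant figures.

0.652 yr

Box A: F(A→B) = (924.8 + 354.2) − 368.5 = 910.50 t/yr.
Box B: F(B→C) = (910.50 + 599.4) − 305.0 = 1204.9 t/yr.
Box C: F(C→D) = (1204.9 + 256.2) − 298.1 = 1163.0 t/yr.
Box D throughput = its input = 1163.0 t/yr; τ = 758.4 / 1163.0 = 0.6521 yr.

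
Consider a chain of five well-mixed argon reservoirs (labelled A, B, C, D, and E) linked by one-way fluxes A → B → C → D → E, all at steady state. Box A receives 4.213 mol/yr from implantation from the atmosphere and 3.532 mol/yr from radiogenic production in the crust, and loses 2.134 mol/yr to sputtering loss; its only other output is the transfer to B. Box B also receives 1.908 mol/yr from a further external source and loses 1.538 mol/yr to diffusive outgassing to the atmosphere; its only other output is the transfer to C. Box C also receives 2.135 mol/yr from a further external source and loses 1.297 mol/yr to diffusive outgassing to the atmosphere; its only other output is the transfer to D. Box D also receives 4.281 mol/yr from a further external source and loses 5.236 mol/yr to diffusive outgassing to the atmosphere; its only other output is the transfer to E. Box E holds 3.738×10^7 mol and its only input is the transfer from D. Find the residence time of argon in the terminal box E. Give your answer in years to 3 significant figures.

6.37×10^6 yr

Box A: F(A→B) = (4.213 + 3.532) − 2.134 = 5.6110 mol/yr.
Box B: F(B→C) = (5.6110 + 1.908) − 1.538 = 5.9810 mol/yr.
Box C: F(C→D) = (5.9810 + 2.135) − 1.297 = 6.8190 mol/yr.
Box D: F(D→E) = (6.8190 + 4.281) − 5.236 = 5.8640 mol/yr.
Box E throughput = its input = 5.8640 mol/yr; τ = 3.738×10^7 / 5.8640 = 6.374×10^6 yr.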